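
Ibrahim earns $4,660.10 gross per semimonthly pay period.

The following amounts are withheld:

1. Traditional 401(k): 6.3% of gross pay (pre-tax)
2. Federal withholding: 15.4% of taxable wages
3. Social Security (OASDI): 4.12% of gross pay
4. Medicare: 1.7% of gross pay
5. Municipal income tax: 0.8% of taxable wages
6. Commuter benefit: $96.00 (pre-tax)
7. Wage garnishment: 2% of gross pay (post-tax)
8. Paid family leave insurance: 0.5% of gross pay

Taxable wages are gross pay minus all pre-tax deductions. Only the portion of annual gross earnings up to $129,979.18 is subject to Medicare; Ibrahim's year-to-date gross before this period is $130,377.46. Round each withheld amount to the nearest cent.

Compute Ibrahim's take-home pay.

$3,270.19

Commuter benefit: $96.00
Traditional 401(k): $4,660.10 × 0.063 = $293.59
Pre-tax total = $96.00 + $293.59 = $389.59
Taxable wages = $4,660.10 − $389.59 = $4,270.51
Municipal income tax: $4,270.51 × 0.008 = $34.16
Federal withholding: $4,270.51 × 0.154 = $657.66
Paid family leave insurance: $4,660.10 × 0.005 = $23.30
Social Security (OASDI): $4,660.10 × 0.0412 = $192.00
Medicare: annual cap $129,979.18 already reached (YTD $130,377.46), so $0.00
Wage garnishment: $4,660.10 × 0.02 = $93.20
Total deductions = $96.00 + $293.59 + $34.16 + $657.66 + $23.30 + $192.00 + $0.00 + $93.20 = $1,389.91
Net pay = $4,660.10 − $1,389.91 = $3,270.19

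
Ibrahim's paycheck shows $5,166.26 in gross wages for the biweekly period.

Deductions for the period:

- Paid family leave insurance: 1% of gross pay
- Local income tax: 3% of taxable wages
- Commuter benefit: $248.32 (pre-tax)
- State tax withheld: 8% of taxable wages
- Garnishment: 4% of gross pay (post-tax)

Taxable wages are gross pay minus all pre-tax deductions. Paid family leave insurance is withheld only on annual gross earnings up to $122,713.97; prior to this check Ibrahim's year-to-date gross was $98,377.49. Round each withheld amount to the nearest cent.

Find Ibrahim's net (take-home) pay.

Commuter benefit: $248.32
Taxable wages = $5,166.26 − $248.32 = $4,917.94
Local income tax: $4,917.94 × 0.03 = $147.54
State tax withheld: $4,917.94 × 0.08 = $393.44
Paid family leave insurance: cap not yet reached, full $5,166.26 is subject → $5,166.26 × 0.01 = $51.66
Garnishment: $5,166.26 × 0.04 = $206.65
Total deductions = $248.32 + $147.54 + $393.44 + $51.66 + $206.65 = $1,047.61
Net pay = $5,166.26 − $1,047.61 = $4,118.65

$4,118.65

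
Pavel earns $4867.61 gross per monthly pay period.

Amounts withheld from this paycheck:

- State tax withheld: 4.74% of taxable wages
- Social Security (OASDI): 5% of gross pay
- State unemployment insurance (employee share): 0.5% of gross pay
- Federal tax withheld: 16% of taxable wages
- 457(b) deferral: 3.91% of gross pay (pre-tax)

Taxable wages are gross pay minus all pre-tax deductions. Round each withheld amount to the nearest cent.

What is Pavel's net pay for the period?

$3439.50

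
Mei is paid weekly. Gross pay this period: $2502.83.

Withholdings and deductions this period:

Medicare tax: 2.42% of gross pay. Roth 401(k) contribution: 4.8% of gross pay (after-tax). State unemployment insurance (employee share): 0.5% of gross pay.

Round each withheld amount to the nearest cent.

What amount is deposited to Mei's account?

Medicare tax: $2502.83 × 0.0242 = $60.57
State unemployment insurance (employee share): $2502.83 × 0.005 = $12.51
Roth 401(k) contribution: $2502.83 × 0.048 = $120.14
Total deductions = $60.57 + $12.51 + $120.14 = $193.22
Net pay = $2502.83 − $193.22 = $2309.61

$2309.61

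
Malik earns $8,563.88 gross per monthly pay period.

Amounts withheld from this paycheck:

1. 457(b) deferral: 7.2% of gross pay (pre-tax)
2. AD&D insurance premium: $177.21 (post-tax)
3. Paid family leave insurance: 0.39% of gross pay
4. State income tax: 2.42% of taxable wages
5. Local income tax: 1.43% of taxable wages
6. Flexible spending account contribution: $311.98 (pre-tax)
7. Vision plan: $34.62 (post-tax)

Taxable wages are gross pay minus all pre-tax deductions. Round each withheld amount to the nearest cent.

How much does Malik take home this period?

Flexible spending account contribution: $311.98
457(b) deferral: $8,563.88 × 0.072 = $616.60
Pre-tax total = $311.98 + $616.60 = $928.58
Taxable wages = $8,563.88 − $928.58 = $7,635.30
Local income tax: $7,635.30 × 0.0143 = $109.18
State income tax: $7,635.30 × 0.0242 = $184.77
Paid family leave insurance: $8,563.88 × 0.0039 = $33.40
Vision plan: $34.62
AD&D insurance premium: $177.21
Total deductions = $311.98 + $616.60 + $109.18 + $184.77 + $33.40 + $34.62 + $177.21 = $1,467.76
Net pay = $8,563.88 − $1,467.76 = $7,096.12

$7,096.12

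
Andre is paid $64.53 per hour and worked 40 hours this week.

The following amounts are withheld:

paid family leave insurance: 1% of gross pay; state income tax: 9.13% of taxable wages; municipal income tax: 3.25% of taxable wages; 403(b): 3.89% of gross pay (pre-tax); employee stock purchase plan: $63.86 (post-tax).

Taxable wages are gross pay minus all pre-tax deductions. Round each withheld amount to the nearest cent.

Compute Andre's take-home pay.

Gross pay: 40 × $64.53 = $2,581.20
403(b): $2,581.20 × 0.0389 = $100.41
Taxable wages = $2,581.20 − $100.41 = $2,480.79
Municipal income tax: $2,480.79 × 0.0325 = $80.63
State income tax: $2,480.79 × 0.0913 = $226.50
Paid family leave insurance: $2,581.20 × 0.01 = $25.81
Employee stock purchase plan: $63.86
Total deductions = $100.41 + $80.63 + $226.50 + $25.81 + $63.86 = $497.21
Net pay = $2,581.20 − $497.21 = $2,083.99

$2,083.99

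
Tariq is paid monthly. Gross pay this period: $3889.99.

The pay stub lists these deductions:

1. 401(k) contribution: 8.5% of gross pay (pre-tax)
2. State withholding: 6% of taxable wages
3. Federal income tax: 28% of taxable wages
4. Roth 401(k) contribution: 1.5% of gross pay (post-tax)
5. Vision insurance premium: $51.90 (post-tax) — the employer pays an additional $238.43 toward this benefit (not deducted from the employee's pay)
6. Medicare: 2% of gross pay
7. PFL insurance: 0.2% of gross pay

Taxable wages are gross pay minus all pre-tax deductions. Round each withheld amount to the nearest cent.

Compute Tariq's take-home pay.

401(k) contribution: $3889.99 × 0.085 = $330.65
Taxable wages = $3889.99 − $330.65 = $3559.34
Federal income tax: $3559.34 × 0.28 = $996.62
State withholding: $3559.34 × 0.06 = $213.56
PFL insurance: $3889.99 × 0.002 = $7.78
Medicare: $3889.99 × 0.02 = $77.80
Roth 401(k) contribution: $3889.99 × 0.015 = $58.35
Vision insurance premium: $51.90
(Employer's $238.43 toward vision insurance premium is not withheld from the employee.)
Total deductions = $330.65 + $996.62 + $213.56 + $7.78 + $77.80 + $58.35 + $51.90 = $1736.66
Net pay = $3889.99 − $1736.66 = $2153.33

$2153.33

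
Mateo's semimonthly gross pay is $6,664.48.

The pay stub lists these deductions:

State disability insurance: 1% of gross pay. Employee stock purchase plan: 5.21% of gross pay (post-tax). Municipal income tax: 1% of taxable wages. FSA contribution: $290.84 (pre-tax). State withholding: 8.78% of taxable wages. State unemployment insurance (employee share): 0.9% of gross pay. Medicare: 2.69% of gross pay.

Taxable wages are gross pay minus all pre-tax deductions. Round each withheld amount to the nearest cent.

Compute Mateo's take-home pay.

FSA contribution: $290.84
Taxable wages = $6,664.48 − $290.84 = $6,373.64
Municipal income tax: $6,373.64 × 0.01 = $63.74
State withholding: $6,373.64 × 0.0878 = $559.61
State disability insurance: $6,664.48 × 0.01 = $66.64
Medicare: $6,664.48 × 0.0269 = $179.27
State unemployment insurance (employee share): $6,664.48 × 0.009 = $59.98
Employee stock purchase plan: $6,664.48 × 0.0521 = $347.22
Total deductions = $290.84 + $63.74 + $559.61 + $66.64 + $179.27 + $59.98 + $347.22 = $1,567.30
Net pay = $6,664.48 − $1,567.30 = $5,097.18

$5,097.18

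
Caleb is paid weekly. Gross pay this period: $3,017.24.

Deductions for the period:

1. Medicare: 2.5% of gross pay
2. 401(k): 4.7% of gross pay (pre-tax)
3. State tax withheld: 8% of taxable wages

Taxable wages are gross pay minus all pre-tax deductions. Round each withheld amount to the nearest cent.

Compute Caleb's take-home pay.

$2,569.97

401(k): $3,017.24 × 0.047 = $141.81
Taxable wages = $3,017.24 − $141.81 = $2,875.43
State tax withheld: $2,875.43 × 0.08 = $230.03
Medicare: $3,017.24 × 0.025 = $75.43
Total deductions = $141.81 + $230.03 + $75.43 = $447.27
Net pay = $3,017.24 − $447.27 = $2,569.97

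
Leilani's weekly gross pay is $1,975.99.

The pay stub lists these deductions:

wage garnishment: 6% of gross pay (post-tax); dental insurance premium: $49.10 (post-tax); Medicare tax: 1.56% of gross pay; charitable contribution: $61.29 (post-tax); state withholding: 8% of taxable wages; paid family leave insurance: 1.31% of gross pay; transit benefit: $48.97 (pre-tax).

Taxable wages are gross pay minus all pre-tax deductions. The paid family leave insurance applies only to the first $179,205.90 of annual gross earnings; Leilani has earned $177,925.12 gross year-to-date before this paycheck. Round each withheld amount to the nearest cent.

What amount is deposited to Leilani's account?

Transit benefit: $48.97
Taxable wages = $1,975.99 − $48.97 = $1,927.02
State withholding: $1,927.02 × 0.08 = $154.16
Medicare tax: $1,975.99 × 0.0156 = $30.83
Paid family leave insurance: only $179,205.90 − $177,925.12 = $1,280.78 of this check is subject → $1,280.78 × 0.0131 = $16.78
Charitable contribution: $61.29
Wage garnishment: $1,975.99 × 0.06 = $118.56
Dental insurance premium: $49.10
Total deductions = $48.97 + $154.16 + $30.83 + $16.78 + $61.29 + $118.56 + $49.10 = $479.69
Net pay = $1,975.99 − $479.69 = $1,496.30

$1,496.30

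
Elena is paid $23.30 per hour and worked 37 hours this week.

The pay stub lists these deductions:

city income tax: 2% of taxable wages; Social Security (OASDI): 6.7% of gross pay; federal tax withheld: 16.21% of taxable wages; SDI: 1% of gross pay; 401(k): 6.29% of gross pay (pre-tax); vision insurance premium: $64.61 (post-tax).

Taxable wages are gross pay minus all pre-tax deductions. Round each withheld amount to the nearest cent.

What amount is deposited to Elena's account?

$529.76

Gross pay: 37 × $23.30 = $862.10
401(k): $862.10 × 0.0629 = $54.23
Taxable wages = $862.10 − $54.23 = $807.87
Federal tax withheld: $807.87 × 0.1621 = $130.96
City income tax: $807.87 × 0.02 = $16.16
Social Security (OASDI): $862.10 × 0.067 = $57.76
SDI: $862.10 × 0.01 = $8.62
Vision insurance premium: $64.61
Total deductions = $54.23 + $130.96 + $16.16 + $57.76 + $8.62 + $64.61 = $332.34
Net pay = $862.10 − $332.34 = $529.76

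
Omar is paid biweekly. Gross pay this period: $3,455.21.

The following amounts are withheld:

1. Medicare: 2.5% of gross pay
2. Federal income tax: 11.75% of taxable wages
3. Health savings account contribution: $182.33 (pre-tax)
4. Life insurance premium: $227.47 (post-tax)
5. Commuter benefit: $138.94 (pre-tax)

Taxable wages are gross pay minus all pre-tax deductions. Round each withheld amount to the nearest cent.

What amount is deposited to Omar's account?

$2,451.85

Health savings account contribution: $182.33
Commuter benefit: $138.94
Pre-tax total = $182.33 + $138.94 = $321.27
Taxable wages = $3,455.21 − $321.27 = $3,133.94
Federal income tax: $3,133.94 × 0.1175 = $368.24
Medicare: $3,455.21 × 0.025 = $86.38
Life insurance premium: $227.47
Total deductions = $182.33 + $138.94 + $368.24 + $86.38 + $227.47 = $1,003.36
Net pay = $3,455.21 − $1,003.36 = $2,451.85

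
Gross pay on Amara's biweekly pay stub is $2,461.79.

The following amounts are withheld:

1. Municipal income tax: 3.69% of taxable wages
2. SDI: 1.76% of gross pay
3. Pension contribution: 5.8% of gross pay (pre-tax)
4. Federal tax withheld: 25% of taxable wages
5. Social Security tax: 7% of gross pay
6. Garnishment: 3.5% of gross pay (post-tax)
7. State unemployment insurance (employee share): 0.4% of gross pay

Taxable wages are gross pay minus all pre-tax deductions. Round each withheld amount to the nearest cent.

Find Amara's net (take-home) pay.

$1,342.02

Pension contribution: $2,461.79 × 0.058 = $142.78
Taxable wages = $2,461.79 − $142.78 = $2,319.01
Municipal income tax: $2,319.01 × 0.0369 = $85.57
Federal tax withheld: $2,319.01 × 0.25 = $579.75
State unemployment insurance (employee share): $2,461.79 × 0.004 = $9.85
Social Security tax: $2,461.79 × 0.07 = $172.33
SDI: $2,461.79 × 0.0176 = $43.33
Garnishment: $2,461.79 × 0.035 = $86.16
Total deductions = $142.78 + $85.57 + $579.75 + $9.85 + $172.33 + $43.33 + $86.16 = $1,119.77
Net pay = $2,461.79 − $1,119.77 = $1,342.02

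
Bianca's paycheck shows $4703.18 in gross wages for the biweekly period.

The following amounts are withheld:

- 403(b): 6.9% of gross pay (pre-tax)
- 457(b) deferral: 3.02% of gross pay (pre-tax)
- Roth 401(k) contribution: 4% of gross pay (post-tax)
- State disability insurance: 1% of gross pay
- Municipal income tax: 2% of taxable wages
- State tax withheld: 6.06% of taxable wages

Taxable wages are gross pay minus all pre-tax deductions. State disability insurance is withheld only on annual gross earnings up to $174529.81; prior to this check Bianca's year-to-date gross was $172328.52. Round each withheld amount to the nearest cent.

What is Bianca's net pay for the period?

403(b): $4703.18 × 0.069 = $324.52
457(b) deferral: $4703.18 × 0.0302 = $142.04
Pre-tax total = $324.52 + $142.04 = $466.56
Taxable wages = $4703.18 − $466.56 = $4236.62
Municipal income tax: $4236.62 × 0.02 = $84.73
State tax withheld: $4236.62 × 0.0606 = $256.74
State disability insurance: only $174529.81 − $172328.52 = $2201.29 of this check is subject → $2201.29 × 0.01 = $22.01
Roth 401(k) contribution: $4703.18 × 0.04 = $188.13
Total deductions = $324.52 + $142.04 + $84.73 + $256.74 + $22.01 + $188.13 = $1018.17
Net pay = $4703.18 − $1018.17 = $3685.01

$3685.01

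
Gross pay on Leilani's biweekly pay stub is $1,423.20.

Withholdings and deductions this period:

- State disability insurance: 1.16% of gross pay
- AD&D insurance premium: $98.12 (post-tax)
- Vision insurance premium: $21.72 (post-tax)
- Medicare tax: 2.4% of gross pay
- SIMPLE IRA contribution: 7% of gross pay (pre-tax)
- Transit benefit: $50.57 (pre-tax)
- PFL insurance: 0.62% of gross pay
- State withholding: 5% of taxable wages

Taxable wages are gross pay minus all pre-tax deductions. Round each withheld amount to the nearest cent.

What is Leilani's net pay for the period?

$1,030.03

SIMPLE IRA contribution: $1,423.20 × 0.07 = $99.62
Transit benefit: $50.57
Pre-tax total = $99.62 + $50.57 = $150.19
Taxable wages = $1,423.20 − $150.19 = $1,273.01
State withholding: $1,273.01 × 0.05 = $63.65
Medicare tax: $1,423.20 × 0.024 = $34.16
State disability insurance: $1,423.20 × 0.0116 = $16.51
PFL insurance: $1,423.20 × 0.0062 = $8.82
Vision insurance premium: $21.72
AD&D insurance premium: $98.12
Total deductions = $99.62 + $50.57 + $63.65 + $34.16 + $16.51 + $8.82 + $21.72 + $98.12 = $393.17
Net pay = $1,423.20 − $393.17 = $1,030.03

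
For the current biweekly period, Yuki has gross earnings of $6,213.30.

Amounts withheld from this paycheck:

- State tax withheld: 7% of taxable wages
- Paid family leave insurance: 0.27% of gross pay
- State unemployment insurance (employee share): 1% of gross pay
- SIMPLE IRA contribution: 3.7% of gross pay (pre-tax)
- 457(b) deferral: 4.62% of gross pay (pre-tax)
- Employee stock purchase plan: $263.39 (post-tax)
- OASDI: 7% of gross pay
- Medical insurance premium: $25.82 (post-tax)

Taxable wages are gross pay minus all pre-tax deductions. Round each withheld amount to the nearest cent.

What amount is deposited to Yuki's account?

$4,494.56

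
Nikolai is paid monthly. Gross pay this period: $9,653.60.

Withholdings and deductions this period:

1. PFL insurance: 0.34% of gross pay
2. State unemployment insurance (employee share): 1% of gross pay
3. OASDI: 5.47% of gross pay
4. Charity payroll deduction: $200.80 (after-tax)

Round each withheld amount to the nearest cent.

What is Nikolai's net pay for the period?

$8,795.39

State unemployment insurance (employee share): $9,653.60 × 0.01 = $96.54
OASDI: $9,653.60 × 0.0547 = $528.05
PFL insurance: $9,653.60 × 0.0034 = $32.82
Charity payroll deduction: $200.80
Total deductions = $96.54 + $528.05 + $32.82 + $200.80 = $858.21
Net pay = $9,653.60 − $858.21 = $8,795.39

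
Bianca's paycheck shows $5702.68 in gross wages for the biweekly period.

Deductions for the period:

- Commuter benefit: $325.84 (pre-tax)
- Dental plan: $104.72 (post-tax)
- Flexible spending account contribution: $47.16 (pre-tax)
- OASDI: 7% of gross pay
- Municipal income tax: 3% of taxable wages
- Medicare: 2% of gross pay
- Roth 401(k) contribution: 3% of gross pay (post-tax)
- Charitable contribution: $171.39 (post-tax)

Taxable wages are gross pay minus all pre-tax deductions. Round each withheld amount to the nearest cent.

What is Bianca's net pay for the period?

$4209.36

Commuter benefit: $325.84
Flexible spending account contribution: $47.16
Pre-tax total = $325.84 + $47.16 = $373.00
Taxable wages = $5702.68 − $373.00 = $5329.68
Municipal income tax: $5329.68 × 0.03 = $159.89
OASDI: $5702.68 × 0.07 = $399.19
Medicare: $5702.68 × 0.02 = $114.05
Charitable contribution: $171.39
Roth 401(k) contribution: $5702.68 × 0.03 = $171.08
Dental plan: $104.72
Total deductions = $325.84 + $47.16 + $159.89 + $399.19 + $114.05 + $171.39 + $171.08 + $104.72 = $1493.32
Net pay = $5702.68 − $1493.32 = $4209.36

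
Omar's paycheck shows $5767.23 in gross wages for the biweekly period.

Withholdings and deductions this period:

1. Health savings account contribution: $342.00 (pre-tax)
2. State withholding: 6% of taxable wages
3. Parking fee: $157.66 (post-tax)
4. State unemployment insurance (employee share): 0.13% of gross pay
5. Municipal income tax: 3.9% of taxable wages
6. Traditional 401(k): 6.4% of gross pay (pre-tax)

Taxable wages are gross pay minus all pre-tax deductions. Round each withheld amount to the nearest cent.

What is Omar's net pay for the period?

Traditional 401(k): $5767.23 × 0.064 = $369.10
Health savings account contribution: $342.00
Pre-tax total = $369.10 + $342.00 = $711.10
Taxable wages = $5767.23 − $711.10 = $5056.13
State withholding: $5056.13 × 0.06 = $303.37
Municipal income tax: $5056.13 × 0.039 = $197.19
State unemployment insurance (employee share): $5767.23 × 0.0013 = $7.50
Parking fee: $157.66
Total deductions = $369.10 + $342.00 + $303.37 + $197.19 + $7.50 + $157.66 = $1376.82
Net pay = $5767.23 − $1376.82 = $4390.41

$4390.41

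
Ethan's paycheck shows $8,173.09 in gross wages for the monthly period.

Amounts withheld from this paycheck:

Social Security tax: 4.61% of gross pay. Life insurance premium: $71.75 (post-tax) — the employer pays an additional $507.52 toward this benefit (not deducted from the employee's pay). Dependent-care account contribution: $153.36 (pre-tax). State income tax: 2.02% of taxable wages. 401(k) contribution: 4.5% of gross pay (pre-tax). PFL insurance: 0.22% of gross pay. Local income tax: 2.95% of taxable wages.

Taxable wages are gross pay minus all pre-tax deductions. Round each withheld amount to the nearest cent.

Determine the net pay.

Dependent-care account contribution: $153.36
401(k) contribution: $8,173.09 × 0.045 = $367.79
Pre-tax total = $153.36 + $367.79 = $521.15
Taxable wages = $8,173.09 − $521.15 = $7,651.94
Local income tax: $7,651.94 × 0.0295 = $225.73
State income tax: $7,651.94 × 0.0202 = $154.57
PFL insurance: $8,173.09 × 0.0022 = $17.98
Social Security tax: $8,173.09 × 0.0461 = $376.78
Life insurance premium: $71.75
(Employer's $507.52 toward life insurance premium is not withheld from the employee.)
Total deductions = $153.36 + $367.79 + $225.73 + $154.57 + $17.98 + $376.78 + $71.75 = $1,367.96
Net pay = $8,173.09 − $1,367.96 = $6,805.13

$6,805.13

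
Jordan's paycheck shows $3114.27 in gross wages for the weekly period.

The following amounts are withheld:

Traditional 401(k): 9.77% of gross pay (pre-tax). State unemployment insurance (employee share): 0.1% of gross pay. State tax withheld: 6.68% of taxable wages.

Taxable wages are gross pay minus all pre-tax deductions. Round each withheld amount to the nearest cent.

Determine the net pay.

$2619.19

Traditional 401(k): $3114.27 × 0.0977 = $304.26
Taxable wages = $3114.27 − $304.26 = $2810.01
State tax withheld: $2810.01 × 0.0668 = $187.71
State unemployment insurance (employee share): $3114.27 × 0.001 = $3.11
Total deductions = $304.26 + $187.71 + $3.11 = $495.08
Net pay = $3114.27 − $495.08 = $2619.19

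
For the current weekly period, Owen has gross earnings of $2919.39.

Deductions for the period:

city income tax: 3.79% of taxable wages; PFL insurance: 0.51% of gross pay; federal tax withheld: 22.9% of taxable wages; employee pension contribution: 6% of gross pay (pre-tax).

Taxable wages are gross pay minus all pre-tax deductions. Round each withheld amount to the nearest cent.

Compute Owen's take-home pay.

$1996.90

Employee pension contribution: $2919.39 × 0.06 = $175.16
Taxable wages = $2919.39 − $175.16 = $2744.23
Federal tax withheld: $2744.23 × 0.229 = $628.43
City income tax: $2744.23 × 0.0379 = $104.01
PFL insurance: $2919.39 × 0.0051 = $14.89
Total deductions = $175.16 + $628.43 + $104.01 + $14.89 = $922.49
Net pay = $2919.39 − $922.49 = $1996.90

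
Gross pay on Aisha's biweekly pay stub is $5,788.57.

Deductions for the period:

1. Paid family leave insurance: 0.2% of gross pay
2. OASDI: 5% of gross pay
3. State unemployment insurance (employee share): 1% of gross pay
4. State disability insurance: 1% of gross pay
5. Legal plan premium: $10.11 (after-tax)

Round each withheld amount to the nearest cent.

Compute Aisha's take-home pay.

$5,361.67

State disability insurance: $5,788.57 × 0.01 = $57.89
OASDI: $5,788.57 × 0.05 = $289.43
State unemployment insurance (employee share): $5,788.57 × 0.01 = $57.89
Paid family leave insurance: $5,788.57 × 0.002 = $11.58
Legal plan premium: $10.11
Total deductions = $57.89 + $289.43 + $57.89 + $11.58 + $10.11 = $426.90
Net pay = $5,788.57 − $426.90 = $5,361.67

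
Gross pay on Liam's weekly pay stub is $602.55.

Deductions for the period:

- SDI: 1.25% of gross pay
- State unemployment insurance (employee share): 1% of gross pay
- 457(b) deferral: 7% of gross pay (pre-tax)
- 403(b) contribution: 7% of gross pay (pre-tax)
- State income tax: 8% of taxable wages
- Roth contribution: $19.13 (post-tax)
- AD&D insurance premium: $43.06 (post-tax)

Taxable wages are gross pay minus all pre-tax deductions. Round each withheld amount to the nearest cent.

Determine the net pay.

403(b) contribution: $602.55 × 0.07 = $42.18
457(b) deferral: $602.55 × 0.07 = $42.18
Pre-tax total = $42.18 + $42.18 = $84.36
Taxable wages = $602.55 − $84.36 = $518.19
State income tax: $518.19 × 0.08 = $41.46
State unemployment insurance (employee share): $602.55 × 0.01 = $6.03
SDI: $602.55 × 0.0125 = $7.53
AD&D insurance premium: $43.06
Roth contribution: $19.13
Total deductions = $42.18 + $42.18 + $41.46 + $6.03 + $7.53 + $43.06 + $19.13 = $201.57
Net pay = $602.55 − $201.57 = $400.98

$400.98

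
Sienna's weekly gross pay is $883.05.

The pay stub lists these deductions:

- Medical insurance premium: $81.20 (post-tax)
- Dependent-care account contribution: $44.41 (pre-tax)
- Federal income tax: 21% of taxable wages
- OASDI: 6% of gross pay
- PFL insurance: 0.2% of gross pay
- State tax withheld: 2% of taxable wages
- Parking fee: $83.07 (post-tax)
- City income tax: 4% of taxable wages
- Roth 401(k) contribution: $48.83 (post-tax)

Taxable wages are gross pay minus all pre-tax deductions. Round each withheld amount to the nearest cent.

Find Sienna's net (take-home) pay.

$344.36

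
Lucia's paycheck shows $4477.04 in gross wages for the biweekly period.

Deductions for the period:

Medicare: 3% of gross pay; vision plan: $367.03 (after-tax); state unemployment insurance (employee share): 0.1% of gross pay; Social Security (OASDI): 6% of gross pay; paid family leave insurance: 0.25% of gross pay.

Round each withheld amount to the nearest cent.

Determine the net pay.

Paid family leave insurance: $4477.04 × 0.0025 = $11.19
Social Security (OASDI): $4477.04 × 0.06 = $268.62
Medicare: $4477.04 × 0.03 = $134.31
State unemployment insurance (employee share): $4477.04 × 0.001 = $4.48
Vision plan: $367.03
Total deductions = $11.19 + $268.62 + $134.31 + $4.48 + $367.03 = $785.63
Net pay = $4477.04 − $785.63 = $3691.41

$3691.41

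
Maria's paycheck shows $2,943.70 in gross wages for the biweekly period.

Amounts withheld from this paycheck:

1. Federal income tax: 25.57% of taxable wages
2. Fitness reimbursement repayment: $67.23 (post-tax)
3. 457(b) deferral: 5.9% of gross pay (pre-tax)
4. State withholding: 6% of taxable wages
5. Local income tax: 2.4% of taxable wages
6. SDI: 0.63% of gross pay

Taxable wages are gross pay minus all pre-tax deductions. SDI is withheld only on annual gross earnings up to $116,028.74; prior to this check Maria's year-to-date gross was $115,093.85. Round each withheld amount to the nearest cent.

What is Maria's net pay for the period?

457(b) deferral: $2,943.70 × 0.059 = $173.68
Taxable wages = $2,943.70 − $173.68 = $2,770.02
Federal income tax: $2,770.02 × 0.2557 = $708.29
State withholding: $2,770.02 × 0.06 = $166.20
Local income tax: $2,770.02 × 0.024 = $66.48
SDI: only $116,028.74 − $115,093.85 = $934.89 of this check is subject → $934.89 × 0.0063 = $5.89
Fitness reimbursement repayment: $67.23
Total deductions = $173.68 + $708.29 + $166.20 + $66.48 + $5.89 + $67.23 = $1,187.77
Net pay = $2,943.70 − $1,187.77 = $1,755.93

$1,755.93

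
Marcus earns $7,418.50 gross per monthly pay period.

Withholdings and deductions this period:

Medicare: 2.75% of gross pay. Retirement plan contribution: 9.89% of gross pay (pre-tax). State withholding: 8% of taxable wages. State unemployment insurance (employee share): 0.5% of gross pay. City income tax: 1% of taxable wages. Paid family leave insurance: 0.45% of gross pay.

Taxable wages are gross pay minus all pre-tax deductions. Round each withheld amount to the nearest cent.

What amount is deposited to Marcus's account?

$5,808.70

Retirement plan contribution: $7,418.50 × 0.0989 = $733.69
Taxable wages = $7,418.50 − $733.69 = $6,684.81
City income tax: $6,684.81 × 0.01 = $66.85
State withholding: $6,684.81 × 0.08 = $534.78
Medicare: $7,418.50 × 0.0275 = $204.01
State unemployment insurance (employee share): $7,418.50 × 0.005 = $37.09
Paid family leave insurance: $7,418.50 × 0.0045 = $33.38
Total deductions = $733.69 + $66.85 + $534.78 + $204.01 + $37.09 + $33.38 = $1,609.80
Net pay = $7,418.50 − $1,609.80 = $5,808.70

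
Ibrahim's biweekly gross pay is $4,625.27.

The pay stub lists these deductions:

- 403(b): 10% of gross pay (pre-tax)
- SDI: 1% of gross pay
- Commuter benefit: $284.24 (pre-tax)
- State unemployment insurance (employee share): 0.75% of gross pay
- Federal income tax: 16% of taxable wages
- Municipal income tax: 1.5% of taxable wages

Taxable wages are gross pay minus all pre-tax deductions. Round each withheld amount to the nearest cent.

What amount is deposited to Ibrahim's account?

403(b): $4,625.27 × 0.1 = $462.53
Commuter benefit: $284.24
Pre-tax total = $462.53 + $284.24 = $746.77
Taxable wages = $4,625.27 − $746.77 = $3,878.50
Federal income tax: $3,878.50 × 0.16 = $620.56
Municipal income tax: $3,878.50 × 0.015 = $58.18
SDI: $4,625.27 × 0.01 = $46.25
State unemployment insurance (employee share): $4,625.27 × 0.0075 = $34.69
Total deductions = $462.53 + $284.24 + $620.56 + $58.18 + $46.25 + $34.69 = $1,506.45
Net pay = $4,625.27 − $1,506.45 = $3,118.82

$3,118.82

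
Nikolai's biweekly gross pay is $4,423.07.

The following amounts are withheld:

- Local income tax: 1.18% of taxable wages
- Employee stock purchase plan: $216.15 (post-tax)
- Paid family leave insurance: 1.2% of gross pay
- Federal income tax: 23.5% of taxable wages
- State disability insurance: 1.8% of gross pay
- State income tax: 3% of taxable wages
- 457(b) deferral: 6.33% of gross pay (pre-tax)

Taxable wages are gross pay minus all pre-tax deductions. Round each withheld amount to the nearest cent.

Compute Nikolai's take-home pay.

$2,647.43

457(b) deferral: $4,423.07 × 0.0633 = $279.98
Taxable wages = $4,423.07 − $279.98 = $4,143.09
State income tax: $4,143.09 × 0.03 = $124.29
Federal income tax: $4,143.09 × 0.235 = $973.63
Local income tax: $4,143.09 × 0.0118 = $48.89
Paid family leave insurance: $4,423.07 × 0.012 = $53.08
State disability insurance: $4,423.07 × 0.018 = $79.62
Employee stock purchase plan: $216.15
Total deductions = $279.98 + $124.29 + $973.63 + $48.89 + $53.08 + $79.62 + $216.15 = $1,775.64
Net pay = $4,423.07 − $1,775.64 = $2,647.43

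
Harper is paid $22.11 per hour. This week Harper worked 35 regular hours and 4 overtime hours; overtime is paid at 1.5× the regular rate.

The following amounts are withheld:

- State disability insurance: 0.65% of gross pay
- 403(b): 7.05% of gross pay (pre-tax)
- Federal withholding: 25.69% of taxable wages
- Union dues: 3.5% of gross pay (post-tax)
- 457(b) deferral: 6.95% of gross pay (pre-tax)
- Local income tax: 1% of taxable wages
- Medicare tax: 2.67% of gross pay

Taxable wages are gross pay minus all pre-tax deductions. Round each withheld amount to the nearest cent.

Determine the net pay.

Regular pay: 35 × $22.11 = $773.85
Overtime pay: 4 × $22.11 × 1.5 = $132.66
Gross pay = $773.85 + $132.66 = $906.51
457(b) deferral: $906.51 × 0.0695 = $63.00
403(b): $906.51 × 0.0705 = $63.91
Pre-tax total = $63.00 + $63.91 = $126.91
Taxable wages = $906.51 − $126.91 = $779.60
Federal withholding: $779.60 × 0.2569 = $200.28
Local income tax: $779.60 × 0.01 = $7.80
State disability insurance: $906.51 × 0.0065 = $5.89
Medicare tax: $906.51 × 0.0267 = $24.20
Union dues: $906.51 × 0.035 = $31.73
Total deductions = $63.00 + $63.91 + $200.28 + $7.80 + $5.89 + $24.20 + $31.73 = $396.81
Net pay = $906.51 − $396.81 = $509.70

$509.70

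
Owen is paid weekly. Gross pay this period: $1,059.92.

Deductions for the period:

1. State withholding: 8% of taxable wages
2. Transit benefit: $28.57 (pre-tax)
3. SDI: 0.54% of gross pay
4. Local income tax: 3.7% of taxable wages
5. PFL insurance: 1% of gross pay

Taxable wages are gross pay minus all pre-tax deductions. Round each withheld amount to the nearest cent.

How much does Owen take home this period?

$894.36

Transit benefit: $28.57
Taxable wages = $1,059.92 − $28.57 = $1,031.35
Local income tax: $1,031.35 × 0.037 = $38.16
State withholding: $1,031.35 × 0.08 = $82.51
PFL insurance: $1,059.92 × 0.01 = $10.60
SDI: $1,059.92 × 0.0054 = $5.72
Total deductions = $28.57 + $38.16 + $82.51 + $10.60 + $5.72 = $165.56
Net pay = $1,059.92 − $165.56 = $894.36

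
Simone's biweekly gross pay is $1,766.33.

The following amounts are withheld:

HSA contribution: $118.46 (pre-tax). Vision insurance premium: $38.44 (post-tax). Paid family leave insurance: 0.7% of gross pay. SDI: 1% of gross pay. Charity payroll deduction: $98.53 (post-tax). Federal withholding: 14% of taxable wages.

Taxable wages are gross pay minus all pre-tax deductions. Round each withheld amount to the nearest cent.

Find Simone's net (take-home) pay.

HSA contribution: $118.46
Taxable wages = $1,766.33 − $118.46 = $1,647.87
Federal withholding: $1,647.87 × 0.14 = $230.70
Paid family leave insurance: $1,766.33 × 0.007 = $12.36
SDI: $1,766.33 × 0.01 = $17.66
Charity payroll deduction: $98.53
Vision insurance premium: $38.44
Total deductions = $118.46 + $230.70 + $12.36 + $17.66 + $98.53 + $38.44 = $516.15
Net pay = $1,766.33 − $516.15 = $1,250.18

$1,250.18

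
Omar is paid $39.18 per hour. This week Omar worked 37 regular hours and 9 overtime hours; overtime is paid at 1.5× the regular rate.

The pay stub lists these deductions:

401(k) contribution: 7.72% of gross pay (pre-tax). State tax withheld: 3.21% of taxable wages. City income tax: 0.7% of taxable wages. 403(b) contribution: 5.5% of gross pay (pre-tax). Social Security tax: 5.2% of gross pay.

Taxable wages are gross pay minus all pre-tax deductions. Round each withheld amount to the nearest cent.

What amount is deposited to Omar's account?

$1546.99

Regular pay: 37 × $39.18 = $1449.66
Overtime pay: 9 × $39.18 × 1.5 = $528.93
Gross pay = $1449.66 + $528.93 = $1978.59
401(k) contribution: $1978.59 × 0.0772 = $152.75
403(b) contribution: $1978.59 × 0.055 = $108.82
Pre-tax total = $152.75 + $108.82 = $261.57
Taxable wages = $1978.59 − $261.57 = $1717.02
State tax withheld: $1717.02 × 0.0321 = $55.12
City income tax: $1717.02 × 0.007 = $12.02
Social Security tax: $1978.59 × 0.052 = $102.89
Total deductions = $152.75 + $108.82 + $55.12 + $12.02 + $102.89 = $431.60
Net pay = $1978.59 − $431.60 = $1546.99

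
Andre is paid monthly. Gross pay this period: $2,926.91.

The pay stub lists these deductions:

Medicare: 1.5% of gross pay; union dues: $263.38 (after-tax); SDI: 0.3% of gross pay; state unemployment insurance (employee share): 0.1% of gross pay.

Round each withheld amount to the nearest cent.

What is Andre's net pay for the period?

$2,607.92

Medicare: $2,926.91 × 0.015 = $43.90
State unemployment insurance (employee share): $2,926.91 × 0.001 = $2.93
SDI: $2,926.91 × 0.003 = $8.78
Union dues: $263.38
Total deductions = $43.90 + $2.93 + $8.78 + $263.38 = $318.99
Net pay = $2,926.91 − $318.99 = $2,607.92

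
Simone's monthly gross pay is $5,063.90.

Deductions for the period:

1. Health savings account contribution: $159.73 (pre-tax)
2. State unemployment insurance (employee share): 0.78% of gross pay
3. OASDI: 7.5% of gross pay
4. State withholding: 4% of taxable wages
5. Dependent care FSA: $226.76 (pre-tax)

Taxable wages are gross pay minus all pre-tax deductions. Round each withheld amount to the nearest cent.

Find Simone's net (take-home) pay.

$4,071.02

Health savings account contribution: $159.73
Dependent care FSA: $226.76
Pre-tax total = $159.73 + $226.76 = $386.49
Taxable wages = $5,063.90 − $386.49 = $4,677.41
State withholding: $4,677.41 × 0.04 = $187.10
OASDI: $5,063.90 × 0.075 = $379.79
State unemployment insurance (employee share): $5,063.90 × 0.0078 = $39.50
Total deductions = $159.73 + $226.76 + $187.10 + $379.79 + $39.50 = $992.88
Net pay = $5,063.90 − $992.88 = $4,071.02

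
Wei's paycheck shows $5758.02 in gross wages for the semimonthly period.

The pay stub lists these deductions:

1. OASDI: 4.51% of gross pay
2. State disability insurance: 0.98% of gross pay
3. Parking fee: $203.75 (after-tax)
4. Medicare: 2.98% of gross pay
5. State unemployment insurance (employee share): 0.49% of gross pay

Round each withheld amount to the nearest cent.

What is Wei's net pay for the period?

$5038.35

State disability insurance: $5758.02 × 0.0098 = $56.43
Medicare: $5758.02 × 0.0298 = $171.59
State unemployment insurance (employee share): $5758.02 × 0.0049 = $28.21
OASDI: $5758.02 × 0.0451 = $259.69
Parking fee: $203.75
Total deductions = $56.43 + $171.59 + $28.21 + $259.69 + $203.75 = $719.67
Net pay = $5758.02 − $719.67 = $5038.35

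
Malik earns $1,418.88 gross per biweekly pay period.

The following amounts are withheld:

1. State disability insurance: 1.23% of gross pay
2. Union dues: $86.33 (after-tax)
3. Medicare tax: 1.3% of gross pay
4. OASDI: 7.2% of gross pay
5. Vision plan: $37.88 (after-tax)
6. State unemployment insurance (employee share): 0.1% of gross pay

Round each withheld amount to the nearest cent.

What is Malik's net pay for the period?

OASDI: $1,418.88 × 0.072 = $102.16
Medicare tax: $1,418.88 × 0.013 = $18.45
State unemployment insurance (employee share): $1,418.88 × 0.001 = $1.42
State disability insurance: $1,418.88 × 0.0123 = $17.45
Union dues: $86.33
Vision plan: $37.88
Total deductions = $102.16 + $18.45 + $1.42 + $17.45 + $86.33 + $37.88 = $263.69
Net pay = $1,418.88 − $263.69 = $1,155.19

$1,155.19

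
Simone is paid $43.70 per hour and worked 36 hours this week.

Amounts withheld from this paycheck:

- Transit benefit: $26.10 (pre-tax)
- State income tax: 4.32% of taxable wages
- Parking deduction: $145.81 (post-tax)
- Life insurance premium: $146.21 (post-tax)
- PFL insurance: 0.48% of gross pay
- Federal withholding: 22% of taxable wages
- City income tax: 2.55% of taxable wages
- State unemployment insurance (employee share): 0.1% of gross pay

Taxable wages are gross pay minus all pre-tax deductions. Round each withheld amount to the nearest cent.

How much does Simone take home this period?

$799.32

Gross pay: 36 × $43.70 = $1573.20
Transit benefit: $26.10
Taxable wages = $1573.20 − $26.10 = $1547.10
State income tax: $1547.10 × 0.0432 = $66.83
City income tax: $1547.10 × 0.0255 = $39.45
Federal withholding: $1547.10 × 0.22 = $340.36
State unemployment insurance (employee share): $1573.20 × 0.001 = $1.57
PFL insurance: $1573.20 × 0.0048 = $7.55
Life insurance premium: $146.21
Parking deduction: $145.81
Total deductions = $26.10 + $66.83 + $39.45 + $340.36 + $1.57 + $7.55 + $146.21 + $145.81 = $773.88
Net pay = $1573.20 − $773.88 = $799.32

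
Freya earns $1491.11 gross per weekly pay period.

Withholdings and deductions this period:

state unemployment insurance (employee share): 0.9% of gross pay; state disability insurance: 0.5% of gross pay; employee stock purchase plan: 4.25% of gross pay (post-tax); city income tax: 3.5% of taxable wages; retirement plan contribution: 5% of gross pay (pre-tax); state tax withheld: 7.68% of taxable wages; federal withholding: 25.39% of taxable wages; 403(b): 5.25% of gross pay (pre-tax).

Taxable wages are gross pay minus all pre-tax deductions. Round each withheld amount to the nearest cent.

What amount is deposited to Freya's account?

$764.61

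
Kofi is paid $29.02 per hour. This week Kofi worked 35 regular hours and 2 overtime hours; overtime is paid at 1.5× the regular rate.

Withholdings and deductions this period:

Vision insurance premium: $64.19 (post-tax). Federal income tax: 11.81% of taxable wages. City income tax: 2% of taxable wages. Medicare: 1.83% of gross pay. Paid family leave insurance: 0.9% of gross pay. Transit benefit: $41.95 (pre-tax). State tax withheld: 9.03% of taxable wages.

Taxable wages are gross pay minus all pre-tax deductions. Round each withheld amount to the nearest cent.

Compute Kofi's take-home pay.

$724.23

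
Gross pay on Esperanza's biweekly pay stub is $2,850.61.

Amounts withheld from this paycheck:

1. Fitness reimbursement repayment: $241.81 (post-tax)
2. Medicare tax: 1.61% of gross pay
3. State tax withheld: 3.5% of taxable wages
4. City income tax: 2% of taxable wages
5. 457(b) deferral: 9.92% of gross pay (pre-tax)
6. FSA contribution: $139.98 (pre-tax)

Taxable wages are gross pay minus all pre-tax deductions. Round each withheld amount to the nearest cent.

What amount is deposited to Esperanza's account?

FSA contribution: $139.98
457(b) deferral: $2,850.61 × 0.0992 = $282.78
Pre-tax total = $139.98 + $282.78 = $422.76
Taxable wages = $2,850.61 − $422.76 = $2,427.85
State tax withheld: $2,427.85 × 0.035 = $84.97
City income tax: $2,427.85 × 0.02 = $48.56
Medicare tax: $2,850.61 × 0.0161 = $45.89
Fitness reimbursement repayment: $241.81
Total deductions = $139.98 + $282.78 + $84.97 + $48.56 + $45.89 + $241.81 = $843.99
Net pay = $2,850.61 − $843.99 = $2,006.62

$2,006.62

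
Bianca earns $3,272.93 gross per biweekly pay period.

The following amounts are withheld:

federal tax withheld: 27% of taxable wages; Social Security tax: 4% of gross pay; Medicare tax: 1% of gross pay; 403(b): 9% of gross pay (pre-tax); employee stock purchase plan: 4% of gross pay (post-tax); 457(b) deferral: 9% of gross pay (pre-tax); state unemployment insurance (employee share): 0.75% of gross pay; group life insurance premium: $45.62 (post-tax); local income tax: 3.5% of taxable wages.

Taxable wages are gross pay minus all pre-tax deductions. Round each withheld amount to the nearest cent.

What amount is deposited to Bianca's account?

$1,500.51

403(b): $3,272.93 × 0.09 = $294.56
457(b) deferral: $3,272.93 × 0.09 = $294.56
Pre-tax total = $294.56 + $294.56 = $589.12
Taxable wages = $3,272.93 − $589.12 = $2,683.81
Local income tax: $2,683.81 × 0.035 = $93.93
Federal tax withheld: $2,683.81 × 0.27 = $724.63
Medicare tax: $3,272.93 × 0.01 = $32.73
State unemployment insurance (employee share): $3,272.93 × 0.0075 = $24.55
Social Security tax: $3,272.93 × 0.04 = $130.92
Group life insurance premium: $45.62
Employee stock purchase plan: $3,272.93 × 0.04 = $130.92
Total deductions = $294.56 + $294.56 + $93.93 + $724.63 + $32.73 + $24.55 + $130.92 + $45.62 + $130.92 = $1,772.42
Net pay = $3,272.93 − $1,772.42 = $1,500.51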